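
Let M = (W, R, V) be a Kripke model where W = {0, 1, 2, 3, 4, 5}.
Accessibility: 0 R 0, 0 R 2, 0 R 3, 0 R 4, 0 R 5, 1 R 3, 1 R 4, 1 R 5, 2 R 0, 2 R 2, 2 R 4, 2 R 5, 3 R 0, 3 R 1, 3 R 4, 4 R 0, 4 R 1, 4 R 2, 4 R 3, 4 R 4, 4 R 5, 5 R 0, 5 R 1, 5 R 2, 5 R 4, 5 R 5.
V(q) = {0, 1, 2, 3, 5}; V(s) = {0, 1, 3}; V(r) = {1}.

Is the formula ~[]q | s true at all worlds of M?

Yes

Let φ = ~[]q | s. Evaluate φ at each world:
  0 (successors {0, 2, 3, 4, 5}): φ is true.
  1 (successors {3, 4, 5}): φ is true.
  2 (successors {0, 2, 4, 5}): φ is true.
  3 (successors {0, 1, 4}): φ is true.
  4 (successors {0, 1, 2, 3, 4, 5}): φ is true.
  5 (successors {0, 1, 2, 4, 5}): φ is true.
For instance, at 4:
  At 4: ~[]q is true, s is false, so ~[]q | s is true.
    At 4: []q is false, so ~[]q is true.
      At 4: []q requires q at every successor {0, 1, 2, 3, 4, 5}.
        q fails at 4, so []q is false at 4.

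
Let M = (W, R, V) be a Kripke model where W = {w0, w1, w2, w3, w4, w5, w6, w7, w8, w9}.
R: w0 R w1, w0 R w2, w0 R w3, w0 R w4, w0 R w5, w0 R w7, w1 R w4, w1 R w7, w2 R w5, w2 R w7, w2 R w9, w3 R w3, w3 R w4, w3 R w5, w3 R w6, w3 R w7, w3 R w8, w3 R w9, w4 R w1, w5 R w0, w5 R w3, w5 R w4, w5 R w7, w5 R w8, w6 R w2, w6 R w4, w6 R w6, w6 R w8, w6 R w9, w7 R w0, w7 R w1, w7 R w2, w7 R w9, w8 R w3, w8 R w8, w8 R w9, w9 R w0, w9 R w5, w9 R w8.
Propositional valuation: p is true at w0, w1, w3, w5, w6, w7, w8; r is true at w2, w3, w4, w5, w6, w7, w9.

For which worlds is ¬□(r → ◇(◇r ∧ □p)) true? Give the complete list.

Let φ = ¬□(r → ◇(◇r ∧ □p)). Evaluate φ at each world:
  w0 (successors {w1, w2, w3, w4, w5, w7}): φ is true.
  w1 (successors {w4, w7}): φ is true.
  w2 (successors {w5, w7, w9}): φ is true.
  w3 (successors {w3, w4, w5, w6, w7, w8, w9}): φ is true.
  w4 (successors {w1}): φ is false.
  w5 (successors {w0, w3, w4, w7, w8}): φ is true.
  w6 (successors {w2, w4, w6, w8, w9}): φ is true.
  w7 (successors {w0, w1, w2, w9}): φ is true.
  w8 (successors {w3, w8, w9}): φ is true.
  w9 (successors {w0, w5, w8}): φ is true.
For instance, at w7:
  At w7: □(r → ◇(◇r ∧ □p)) is false, so ¬□(r → ◇(◇r ∧ □p)) is true.
    At w7: □(r → ◇(◇r ∧ □p)) requires r → ◇(◇r ∧ □p) at every successor {w0, w1, w2, w9}.
      r → ◇(◇r ∧ □p) fails at w9, so □(r → ◇(◇r ∧ □p)) is false at w7.
Satisfying worlds: {w0, w1, w2, w3, w5, w6, w7, w8, w9}

w0, w1, w2, w3, w5, w6, w7, w8, w9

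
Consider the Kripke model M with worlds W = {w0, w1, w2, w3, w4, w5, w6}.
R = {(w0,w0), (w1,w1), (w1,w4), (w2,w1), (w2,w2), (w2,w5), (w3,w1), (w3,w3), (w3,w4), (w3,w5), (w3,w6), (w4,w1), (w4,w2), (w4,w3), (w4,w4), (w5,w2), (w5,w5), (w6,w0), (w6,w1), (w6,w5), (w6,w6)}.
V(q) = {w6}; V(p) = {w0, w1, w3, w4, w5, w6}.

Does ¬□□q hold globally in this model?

Recall that □ψ holds at a world iff ψ holds at every accessible world, and ◇ψ holds iff ψ holds at some accessible world.
Let φ = ¬□□q. Evaluate φ at each world:
  w0 (successors {w0}): φ is true.
  w1 (successors {w1, w4}): φ is true.
  w2 (successors {w1, w2, w5}): φ is true.
  w3 (successors {w1, w3, w4, w5, w6}): φ is true.
  w4 (successors {w1, w2, w3, w4}): φ is true.
  w5 (successors {w2, w5}): φ is true.
  w6 (successors {w0, w1, w5, w6}): φ is true.
For instance, at w2:
  At w2: □□q is false, so ¬□□q is true.
    At w2: □□q requires □q at every successor {w1, w2, w5}.
      □q fails at w1, so □□q is false at w2.

Yes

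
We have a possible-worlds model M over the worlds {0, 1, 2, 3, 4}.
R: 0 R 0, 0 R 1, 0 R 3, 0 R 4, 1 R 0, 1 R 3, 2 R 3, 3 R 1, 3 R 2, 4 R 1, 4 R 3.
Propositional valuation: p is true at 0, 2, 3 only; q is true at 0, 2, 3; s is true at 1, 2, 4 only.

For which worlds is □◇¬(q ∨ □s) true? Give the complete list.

1, 2

Recall that □ψ holds at a world iff ψ holds at every accessible world, and ◇ψ holds iff ψ holds at some accessible world.
Let φ = □◇¬(q ∨ □s). Evaluate φ at each world:
  0 (successors {0, 1, 3, 4}): φ is false.
  1 (successors {0, 3}): φ is true.
  2 (successors {3}): φ is true.
  3 (successors {1, 2}): φ is false.
  4 (successors {1, 3}): φ is false.
For instance, at 3:
  At 3: □◇¬(q ∨ □s) requires ◇¬(q ∨ □s) at every successor {1, 2}.
    ◇¬(q ∨ □s) fails at 1, so □◇¬(q ∨ □s) is false at 3.
      At 1: ◇¬(q ∨ □s) requires ¬(q ∨ □s) at some successor in {0, 3}.
        At 0: ¬(q ∨ □s) is false.
        At 3: ¬(q ∨ □s) is false.
      So ◇¬(q ∨ □s) is false at 1.
Satisfying worlds: {1, 2}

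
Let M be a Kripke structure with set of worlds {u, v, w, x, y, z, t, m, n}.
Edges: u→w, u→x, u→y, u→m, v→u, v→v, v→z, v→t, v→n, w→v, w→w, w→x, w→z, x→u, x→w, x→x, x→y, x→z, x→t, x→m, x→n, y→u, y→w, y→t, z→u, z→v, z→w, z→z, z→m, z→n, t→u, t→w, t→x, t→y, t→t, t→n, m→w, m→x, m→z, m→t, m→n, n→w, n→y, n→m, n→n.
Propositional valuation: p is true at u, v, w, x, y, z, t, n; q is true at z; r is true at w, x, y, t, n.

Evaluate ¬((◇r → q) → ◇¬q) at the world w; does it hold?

No

At w: (◇r → q) → ◇¬q is true, so ¬((◇r → q) → ◇¬q) is false.
  At w: ◇r → q is false, ◇¬q is true, so (◇r → q) → ◇¬q is true.
    At w: ◇r is true, q is false, so ◇r → q is false.
      At w: ◇r requires r at some successor in {v, w, x, z}.
        r holds at w, so ◇r is true at w.
    At w: ◇¬q requires ¬q at some successor in {v, w, x, z}.
      ¬q holds at v, so ◇¬q is true at w.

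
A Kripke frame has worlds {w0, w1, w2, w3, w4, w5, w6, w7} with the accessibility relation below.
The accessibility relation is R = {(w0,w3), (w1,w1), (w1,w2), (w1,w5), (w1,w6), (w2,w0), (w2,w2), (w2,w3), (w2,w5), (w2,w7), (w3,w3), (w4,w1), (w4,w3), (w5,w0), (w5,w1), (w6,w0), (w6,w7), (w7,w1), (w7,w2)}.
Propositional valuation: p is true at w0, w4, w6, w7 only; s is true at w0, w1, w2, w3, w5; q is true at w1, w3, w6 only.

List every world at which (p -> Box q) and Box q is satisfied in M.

w0, w3, w4

Let φ = (p -> Box q) and Box q. Evaluate φ at each world:
  w0 (successors {w3}): φ is true.
  w1 (successors {w1, w2, w5, w6}): φ is false.
  w2 (successors {w0, w2, w3, w5, w7}): φ is false.
  w3 (successors {w3}): φ is true.
  w4 (successors {w1, w3}): φ is true.
  w5 (successors {w0, w1}): φ is false.
  w6 (successors {w0, w7}): φ is false.
  w7 (successors {w1, w2}): φ is false.
For instance, at w4:
  At w4: p -> Box q is true, Box q is true, so (p -> Box q) and Box q is true.
    At w4: p is true, Box q is true, so p -> Box q is true.
      At w4: Box q requires q at every successor {w1, w3}.
        At w1: q is true.
        At w3: q is true.
      So Box q is true at w4.
    At w4: Box q requires q at every successor {w1, w3}.
      At w1: q is true.
      At w3: q is true.
    So Box q is true at w4.
Satisfying worlds: {w0, w3, w4}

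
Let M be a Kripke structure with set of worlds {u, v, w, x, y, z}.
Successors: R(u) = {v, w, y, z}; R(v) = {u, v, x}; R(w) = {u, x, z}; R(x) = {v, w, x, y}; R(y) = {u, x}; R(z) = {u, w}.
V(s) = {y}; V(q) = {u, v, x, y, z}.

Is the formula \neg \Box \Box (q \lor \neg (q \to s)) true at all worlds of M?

Yes

Let φ = \neg \Box \Box (q \lor \neg (q \to s)). Evaluate φ at each world:
  u (successors {v, w, y, z}): φ is true.
  v (successors {u, v, x}): φ is true.
  w (successors {u, x, z}): φ is true.
  x (successors {v, w, x, y}): φ is true.
  y (successors {u, x}): φ is true.
  z (successors {u, w}): φ is true.
For instance, at w:
  At w: \Box \Box (q \lor \neg (q \to s)) is false, so \neg \Box \Box (q \lor \neg (q \to s)) is true.
    At w: \Box \Box (q \lor \neg (q \to s)) requires \Box (q \lor \neg (q \to s)) at every successor {u, x, z}.
      \Box (q \lor \neg (q \to s)) fails at u, so \Box \Box (q \lor \neg (q \to s)) is false at w.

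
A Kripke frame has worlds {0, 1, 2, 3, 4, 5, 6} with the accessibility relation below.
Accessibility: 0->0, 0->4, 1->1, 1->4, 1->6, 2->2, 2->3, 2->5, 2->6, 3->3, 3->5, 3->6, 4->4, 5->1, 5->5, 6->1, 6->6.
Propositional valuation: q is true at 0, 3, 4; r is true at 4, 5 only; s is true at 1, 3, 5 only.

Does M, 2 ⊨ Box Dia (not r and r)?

At 2: Box Dia (not r and r) requires Dia (not r and r) at every successor {2, 3, 5, 6}.
  Dia (not r and r) fails at 2, so Box Dia (not r and r) is false at 2.
    At 2: Dia (not r and r) requires not r and r at some successor in {2, 3, 5, 6}.
      At 2: not r and r is false.
      At 3: not r and r is false.
      At 5: not r and r is false.
      At 6: not r and r is false.
    So Dia (not r and r) is false at 2.

No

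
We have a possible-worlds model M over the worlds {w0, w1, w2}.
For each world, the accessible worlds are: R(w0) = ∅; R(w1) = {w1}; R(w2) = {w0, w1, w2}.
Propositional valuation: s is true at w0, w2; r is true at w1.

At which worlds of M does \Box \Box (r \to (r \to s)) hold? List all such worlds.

Let φ = \Box \Box (r \to (r \to s)). Evaluate φ at each world:
  w0 (successors ∅): φ is true.
  w1 (successors {w1}): φ is false.
  w2 (successors {w0, w1, w2}): φ is false.
For instance, at w2:
  At w2: \Box \Box (r \to (r \to s)) requires \Box (r \to (r \to s)) at every successor {w0, w1, w2}.
    \Box (r \to (r \to s)) fails at w1, so \Box \Box (r \to (r \to s)) is false at w2.
      At w1: \Box (r \to (r \to s)) requires r \to (r \to s) at every successor {w1}.
        r \to (r \to s) fails at w1, so \Box (r \to (r \to s)) is false at w1.
Satisfying worlds: {w0}

w0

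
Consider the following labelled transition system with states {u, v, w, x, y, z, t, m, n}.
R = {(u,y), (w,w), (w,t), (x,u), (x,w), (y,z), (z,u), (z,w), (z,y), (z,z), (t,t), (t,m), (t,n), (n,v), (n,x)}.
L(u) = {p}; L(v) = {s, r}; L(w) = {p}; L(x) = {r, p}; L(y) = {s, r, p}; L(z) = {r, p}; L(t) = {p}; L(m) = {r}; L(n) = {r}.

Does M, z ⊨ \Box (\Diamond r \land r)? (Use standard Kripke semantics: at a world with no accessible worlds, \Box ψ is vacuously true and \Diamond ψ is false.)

No

Recall that \Box ψ holds at a world iff ψ holds at every accessible world, and \Diamond ψ holds iff ψ holds at some accessible world.
At z: \Box (\Diamond r \land r) requires \Diamond r \land r at every successor {u, w, y, z}.
  \Diamond r \land r fails at u, so \Box (\Diamond r \land r) is false at z.
    At u: \Diamond r is true, r is false, so \Diamond r \land r is false.
      At u: \Diamond r requires r at some successor in {y}.
        r holds at y, so \Diamond r is true at u.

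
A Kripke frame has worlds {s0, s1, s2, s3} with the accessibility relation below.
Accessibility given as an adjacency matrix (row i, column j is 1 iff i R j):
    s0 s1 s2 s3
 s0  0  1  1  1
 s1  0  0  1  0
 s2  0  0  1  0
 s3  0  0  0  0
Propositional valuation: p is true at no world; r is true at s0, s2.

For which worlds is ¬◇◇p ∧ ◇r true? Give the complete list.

s0, s1, s2

Let φ = ¬◇◇p ∧ ◇r. Evaluate φ at each world:
  s0 (successors {s1, s2, s3}): φ is true.
  s1 (successors {s2}): φ is true.
  s2 (successors {s2}): φ is true.
  s3 (successors ∅): φ is false.
For instance, at s0:
  At s0: ¬◇◇p is true, ◇r is true, so ¬◇◇p ∧ ◇r is true.
    At s0: ◇◇p is false, so ¬◇◇p is true.
      At s0: ◇◇p requires ◇p at some successor in {s1, s2, s3}.
        At s1: ◇p is false.
        At s2: ◇p is false.
        At s3: ◇p is false.
      So ◇◇p is false at s0.
    At s0: ◇r requires r at some successor in {s1, s2, s3}.
      r holds at s2, so ◇r is true at s0.
Satisfying worlds: {s0, s1, s2}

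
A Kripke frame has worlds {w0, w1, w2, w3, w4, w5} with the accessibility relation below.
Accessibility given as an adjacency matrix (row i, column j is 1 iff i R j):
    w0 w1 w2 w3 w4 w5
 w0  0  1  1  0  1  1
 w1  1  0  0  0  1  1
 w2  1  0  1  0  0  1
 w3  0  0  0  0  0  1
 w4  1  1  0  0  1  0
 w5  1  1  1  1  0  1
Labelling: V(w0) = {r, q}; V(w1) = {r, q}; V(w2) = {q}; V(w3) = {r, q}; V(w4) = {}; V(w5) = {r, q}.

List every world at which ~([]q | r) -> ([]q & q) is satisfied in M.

Recall that []ψ holds at a world iff ψ holds at every accessible world, and <>ψ holds iff ψ holds at some accessible world.
Let φ = ~([]q | r) -> ([]q & q). Evaluate φ at each world:
  w0 (successors {w1, w2, w4, w5}): φ is true.
  w1 (successors {w0, w4, w5}): φ is true.
  w2 (successors {w0, w2, w5}): φ is true.
  w3 (successors {w5}): φ is true.
  w4 (successors {w0, w1, w4}): φ is false.
  w5 (successors {w0, w1, w2, w3, w5}): φ is true.
For instance, at w5:
  At w5: ~([]q | r) is false, []q & q is true, so ~([]q | r) -> ([]q & q) is true.
    At w5: []q | r is true, so ~([]q | r) is false.
      At w5: []q is true, r is true, so []q | r is true.
    At w5: []q is true, q is true, so []q & q is true.
      At w5: []q requires q at every successor {w0, w1, w2, w3, w5}.
        At w0: q is true.
        At w1: q is true.
        At w2: q is true.
        At w3: q is true.
        At w5: q is true.
      So []q is true at w5.
Satisfying worlds: {w0, w1, w2, w3, w5}

w0, w1, w2, w3, w5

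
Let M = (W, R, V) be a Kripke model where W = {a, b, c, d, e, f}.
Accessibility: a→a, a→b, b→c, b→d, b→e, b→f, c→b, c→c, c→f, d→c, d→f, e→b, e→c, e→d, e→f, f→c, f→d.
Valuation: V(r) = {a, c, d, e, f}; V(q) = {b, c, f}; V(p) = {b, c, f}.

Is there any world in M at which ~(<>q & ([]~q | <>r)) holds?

Recall that []ψ holds at a world iff ψ holds at every accessible world, and <>ψ holds iff ψ holds at some accessible world.
Let φ = ~(<>q & ([]~q | <>r)). Evaluate φ at each world:
  a (successors {a, b}): φ is false.
  b (successors {c, d, e, f}): φ is false.
  c (successors {b, c, f}): φ is false.
  d (successors {c, f}): φ is false.
  e (successors {b, c, d, f}): φ is false.
  f (successors {c, d}): φ is false.
For instance, at d:
  At d: <>q & ([]~q | <>r) is true, so ~(<>q & ([]~q | <>r)) is false.
    At d: <>q is true, []~q | <>r is true, so <>q & ([]~q | <>r) is true.
      At d: <>q requires q at some successor in {c, f}.
        q holds at c, so <>q is true at d.
      At d: []~q is false, <>r is true, so []~q | <>r is true.

No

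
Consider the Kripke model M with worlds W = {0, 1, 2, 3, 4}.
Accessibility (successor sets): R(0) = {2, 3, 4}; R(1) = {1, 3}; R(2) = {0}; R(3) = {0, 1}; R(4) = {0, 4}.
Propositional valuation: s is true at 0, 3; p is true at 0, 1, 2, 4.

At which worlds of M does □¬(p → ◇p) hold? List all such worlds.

none

Let φ = □¬(p → ◇p). Evaluate φ at each world:
  0 (successors {2, 3, 4}): φ is false.
  1 (successors {1, 3}): φ is false.
  2 (successors {0}): φ is false.
  3 (successors {0, 1}): φ is false.
  4 (successors {0, 4}): φ is false.
For instance, at 3:
  At 3: □¬(p → ◇p) requires ¬(p → ◇p) at every successor {0, 1}.
    ¬(p → ◇p) fails at 0, so □¬(p → ◇p) is false at 3.
      At 0: p → ◇p is true, so ¬(p → ◇p) is false.
Satisfying worlds: none.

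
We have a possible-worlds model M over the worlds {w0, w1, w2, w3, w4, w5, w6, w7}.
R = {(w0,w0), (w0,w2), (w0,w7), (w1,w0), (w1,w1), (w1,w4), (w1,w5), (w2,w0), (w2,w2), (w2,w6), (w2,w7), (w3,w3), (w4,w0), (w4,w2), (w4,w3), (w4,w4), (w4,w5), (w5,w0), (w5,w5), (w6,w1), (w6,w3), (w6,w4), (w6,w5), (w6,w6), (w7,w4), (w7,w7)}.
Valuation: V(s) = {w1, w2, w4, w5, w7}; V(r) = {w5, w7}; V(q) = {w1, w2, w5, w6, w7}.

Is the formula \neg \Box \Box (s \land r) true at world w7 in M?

Yes

At w7: \Box \Box (s \land r) is false, so \neg \Box \Box (s \land r) is true.
  At w7: \Box \Box (s \land r) requires \Box (s \land r) at every successor {w4, w7}.
    \Box (s \land r) fails at w4, so \Box \Box (s \land r) is false at w7.
      At w4: \Box (s \land r) requires s \land r at every successor {w0, w2, w3, w4, w5}.
        s \land r fails at w0, so \Box (s \land r) is false at w4.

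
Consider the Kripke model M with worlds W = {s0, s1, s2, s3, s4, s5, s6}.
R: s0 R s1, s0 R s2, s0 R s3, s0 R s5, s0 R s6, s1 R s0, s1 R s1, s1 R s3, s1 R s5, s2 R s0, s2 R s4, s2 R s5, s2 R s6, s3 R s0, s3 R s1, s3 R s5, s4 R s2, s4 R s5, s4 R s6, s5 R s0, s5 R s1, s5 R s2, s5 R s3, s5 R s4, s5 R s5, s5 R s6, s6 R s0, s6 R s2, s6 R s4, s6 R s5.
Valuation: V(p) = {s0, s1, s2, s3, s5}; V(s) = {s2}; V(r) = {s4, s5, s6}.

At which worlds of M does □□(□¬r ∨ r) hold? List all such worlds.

none

Let φ = □□(□¬r ∨ r). Evaluate φ at each world:
  s0 (successors {s1, s2, s3, s5, s6}): φ is false.
  s1 (successors {s0, s1, s3, s5}): φ is false.
  s2 (successors {s0, s4, s5, s6}): φ is false.
  s3 (successors {s0, s1, s5}): φ is false.
  s4 (successors {s2, s5, s6}): φ is false.
  s5 (successors {s0, s1, s2, s3, s4, s5, s6}): φ is false.
  s6 (successors {s0, s2, s4, s5}): φ is false.
For instance, at s4:
  At s4: □□(□¬r ∨ r) requires □(□¬r ∨ r) at every successor {s2, s5, s6}.
    □(□¬r ∨ r) fails at s2, so □□(□¬r ∨ r) is false at s4.
      At s2: □(□¬r ∨ r) requires □¬r ∨ r at every successor {s0, s4, s5, s6}.
        □¬r ∨ r fails at s0, so □(□¬r ∨ r) is false at s2.
Satisfying worlds: none.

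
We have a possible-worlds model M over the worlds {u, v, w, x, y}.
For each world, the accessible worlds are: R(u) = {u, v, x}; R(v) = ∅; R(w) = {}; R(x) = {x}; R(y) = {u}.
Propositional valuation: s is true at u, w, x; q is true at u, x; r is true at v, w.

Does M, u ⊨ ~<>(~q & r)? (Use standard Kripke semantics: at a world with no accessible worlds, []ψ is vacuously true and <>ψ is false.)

No

Recall that <>ψ holds at a world iff ψ holds at some accessible world.
At u: <>(~q & r) is true, so ~<>(~q & r) is false.
  At u: <>(~q & r) requires ~q & r at some successor in {u, v, x}.
    ~q & r holds at v, so <>(~q & r) is true at u.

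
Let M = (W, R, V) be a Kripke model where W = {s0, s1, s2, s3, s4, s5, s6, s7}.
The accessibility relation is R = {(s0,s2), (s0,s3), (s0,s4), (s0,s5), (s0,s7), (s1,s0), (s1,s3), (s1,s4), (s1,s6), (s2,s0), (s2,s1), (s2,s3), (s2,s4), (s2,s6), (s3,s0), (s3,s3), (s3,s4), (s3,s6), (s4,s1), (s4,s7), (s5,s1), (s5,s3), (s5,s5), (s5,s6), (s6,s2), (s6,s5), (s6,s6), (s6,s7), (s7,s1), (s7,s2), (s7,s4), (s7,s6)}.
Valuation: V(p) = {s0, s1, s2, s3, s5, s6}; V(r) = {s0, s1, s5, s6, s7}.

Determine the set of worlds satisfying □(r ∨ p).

Let φ = □(r ∨ p). Evaluate φ at each world:
  s0 (successors {s2, s3, s4, s5, s7}): φ is false.
  s1 (successors {s0, s3, s4, s6}): φ is false.
  s2 (successors {s0, s1, s3, s4, s6}): φ is false.
  s3 (successors {s0, s3, s4, s6}): φ is false.
  s4 (successors {s1, s7}): φ is true.
  s5 (successors {s1, s3, s5, s6}): φ is true.
  s6 (successors {s2, s5, s6, s7}): φ is true.
  s7 (successors {s1, s2, s4, s6}): φ is false.
For instance, at s2:
  At s2: □(r ∨ p) requires r ∨ p at every successor {s0, s1, s3, s4, s6}.
    r ∨ p fails at s4, so □(r ∨ p) is false at s2.
Satisfying worlds: {s4, s5, s6}

s4, s5, s6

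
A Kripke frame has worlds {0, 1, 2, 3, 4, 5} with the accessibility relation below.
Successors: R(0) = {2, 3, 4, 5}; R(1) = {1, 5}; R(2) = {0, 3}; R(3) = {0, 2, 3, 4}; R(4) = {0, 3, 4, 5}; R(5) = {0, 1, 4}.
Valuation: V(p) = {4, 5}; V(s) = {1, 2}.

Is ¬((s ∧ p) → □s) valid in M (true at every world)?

No

Recall that □ψ holds at a world iff ψ holds at every accessible world, and ◇ψ holds iff ψ holds at some accessible world.
Let φ = ¬((s ∧ p) → □s). Evaluate φ at each world:
  0 (successors {2, 3, 4, 5}): φ is false.
  1 (successors {1, 5}): φ is false.
  2 (successors {0, 3}): φ is false.
  3 (successors {0, 2, 3, 4}): φ is false.
  4 (successors {0, 3, 4, 5}): φ is false.
  5 (successors {0, 1, 4}): φ is false.
Detail at 0 (counterexample):
  At 0: (s ∧ p) → □s is true, so ¬((s ∧ p) → □s) is false.
    At 0: s ∧ p is false, □s is false, so (s ∧ p) → □s is true.
      At 0: □s requires s at every successor {2, 3, 4, 5}.
        s fails at 3, so □s is false at 0.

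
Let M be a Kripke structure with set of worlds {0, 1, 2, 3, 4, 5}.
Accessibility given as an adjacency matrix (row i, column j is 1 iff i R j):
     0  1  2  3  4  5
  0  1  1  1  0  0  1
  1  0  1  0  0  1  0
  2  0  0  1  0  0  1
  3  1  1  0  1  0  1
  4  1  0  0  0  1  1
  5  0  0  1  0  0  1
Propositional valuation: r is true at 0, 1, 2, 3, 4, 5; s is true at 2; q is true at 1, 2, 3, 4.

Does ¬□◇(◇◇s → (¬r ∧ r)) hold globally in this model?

Yes

Let φ = ¬□◇(◇◇s → (¬r ∧ r)). Evaluate φ at each world:
  0 (successors {0, 1, 2, 5}): φ is true.
  1 (successors {1, 4}): φ is true.
  2 (successors {2, 5}): φ is true.
  3 (successors {0, 1, 3, 5}): φ is true.
  4 (successors {0, 4, 5}): φ is true.
  5 (successors {2, 5}): φ is true.
For instance, at 3:
  At 3: □◇(◇◇s → (¬r ∧ r)) is false, so ¬□◇(◇◇s → (¬r ∧ r)) is true.
    At 3: □◇(◇◇s → (¬r ∧ r)) requires ◇(◇◇s → (¬r ∧ r)) at every successor {0, 1, 3, 5}.
      ◇(◇◇s → (¬r ∧ r)) fails at 5, so □◇(◇◇s → (¬r ∧ r)) is false at 3.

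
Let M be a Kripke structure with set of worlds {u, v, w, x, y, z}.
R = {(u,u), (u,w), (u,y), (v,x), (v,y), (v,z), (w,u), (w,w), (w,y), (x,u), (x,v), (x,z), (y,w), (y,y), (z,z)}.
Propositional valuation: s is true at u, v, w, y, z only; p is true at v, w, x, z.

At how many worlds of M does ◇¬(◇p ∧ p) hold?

5

Let φ = ◇¬(◇p ∧ p). Evaluate φ at each world:
  u (successors {u, w, y}): φ is true.
  v (successors {x, y, z}): φ is true.
  w (successors {u, w, y}): φ is true.
  x (successors {u, v, z}): φ is true.
  y (successors {w, y}): φ is true.
  z (successors {z}): φ is false.
For instance, at x:
  At x: ◇¬(◇p ∧ p) requires ¬(◇p ∧ p) at some successor in {u, v, z}.
    ¬(◇p ∧ p) holds at u, so ◇¬(◇p ∧ p) is true at x.
      At u: ◇p ∧ p is false, so ¬(◇p ∧ p) is true.
Satisfying worlds: {u, v, w, x, y}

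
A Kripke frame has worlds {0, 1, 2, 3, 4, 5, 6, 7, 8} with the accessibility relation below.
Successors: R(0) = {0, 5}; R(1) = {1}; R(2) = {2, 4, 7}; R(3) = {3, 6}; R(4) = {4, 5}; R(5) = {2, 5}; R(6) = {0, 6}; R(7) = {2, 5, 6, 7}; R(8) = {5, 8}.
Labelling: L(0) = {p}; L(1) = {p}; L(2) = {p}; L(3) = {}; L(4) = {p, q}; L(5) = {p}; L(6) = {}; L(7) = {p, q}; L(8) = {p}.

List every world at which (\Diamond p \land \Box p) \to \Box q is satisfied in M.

Let φ = (\Diamond p \land \Box p) \to \Box q. Evaluate φ at each world:
  0 (successors {0, 5}): φ is false.
  1 (successors {1}): φ is false.
  2 (successors {2, 4, 7}): φ is false.
  3 (successors {3, 6}): φ is true.
  4 (successors {4, 5}): φ is false.
  5 (successors {2, 5}): φ is false.
  6 (successors {0, 6}): φ is true.
  7 (successors {2, 5, 6, 7}): φ is true.
  8 (successors {5, 8}): φ is false.
For instance, at 8:
  At 8: \Diamond p \land \Box p is true, \Box q is false, so (\Diamond p \land \Box p) \to \Box q is false.
    At 8: \Diamond p is true, \Box p is true, so \Diamond p \land \Box p is true.
      At 8: \Diamond p requires p at some successor in {5, 8}.
        p holds at 5, so \Diamond p is true at 8.
      At 8: \Box p requires p at every successor {5, 8}.
        At 5: p is true.
        At 8: p is true.
      So \Box p is true at 8.
    At 8: \Box q requires q at every successor {5, 8}.
      q fails at 5, so \Box q is false at 8.
Satisfying worlds: {3, 6, 7}

3, 6, 7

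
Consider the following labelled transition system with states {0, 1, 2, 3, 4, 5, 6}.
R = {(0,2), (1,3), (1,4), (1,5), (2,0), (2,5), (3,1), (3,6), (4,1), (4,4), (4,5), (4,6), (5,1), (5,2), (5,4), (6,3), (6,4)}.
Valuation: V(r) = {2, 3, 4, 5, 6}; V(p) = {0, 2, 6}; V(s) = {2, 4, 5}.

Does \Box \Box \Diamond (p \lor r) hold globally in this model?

Let φ = \Box \Box \Diamond (p \lor r). Evaluate φ at each world:
  0 (successors {2}): φ is true.
  1 (successors {3, 4, 5}): φ is true.
  2 (successors {0, 5}): φ is true.
  3 (successors {1, 6}): φ is true.
  4 (successors {1, 4, 5, 6}): φ is true.
  5 (successors {1, 2, 4}): φ is true.
  6 (successors {3, 4}): φ is true.
For instance, at 0:
  At 0: \Box \Box \Diamond (p \lor r) requires \Box \Diamond (p \lor r) at every successor {2}.
      At 2: \Box \Diamond (p \lor r) requires \Diamond (p \lor r) at every successor {0, 5}.
        At 0: \Diamond (p \lor r) is true.
        At 5: \Diamond (p \lor r) is true.
      So \Box \Diamond (p \lor r) is true at 2.
  So \Box \Box \Diamond (p \lor r) is true at 0.

Yes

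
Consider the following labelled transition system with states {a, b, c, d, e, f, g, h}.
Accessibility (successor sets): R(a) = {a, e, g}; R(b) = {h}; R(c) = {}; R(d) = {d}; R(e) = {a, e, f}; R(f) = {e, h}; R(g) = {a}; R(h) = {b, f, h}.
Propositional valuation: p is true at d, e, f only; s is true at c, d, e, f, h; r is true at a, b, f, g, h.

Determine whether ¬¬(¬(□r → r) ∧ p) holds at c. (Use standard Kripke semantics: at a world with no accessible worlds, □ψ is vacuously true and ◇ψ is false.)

At c: ¬(¬(□r → r) ∧ p) is true, so ¬¬(¬(□r → r) ∧ p) is false.
  At c: ¬(□r → r) ∧ p is false, so ¬(¬(□r → r) ∧ p) is true.
    At c: ¬(□r → r) is true, p is false, so ¬(□r → r) ∧ p is false.
      At c: □r → r is false, so ¬(□r → r) is true.

No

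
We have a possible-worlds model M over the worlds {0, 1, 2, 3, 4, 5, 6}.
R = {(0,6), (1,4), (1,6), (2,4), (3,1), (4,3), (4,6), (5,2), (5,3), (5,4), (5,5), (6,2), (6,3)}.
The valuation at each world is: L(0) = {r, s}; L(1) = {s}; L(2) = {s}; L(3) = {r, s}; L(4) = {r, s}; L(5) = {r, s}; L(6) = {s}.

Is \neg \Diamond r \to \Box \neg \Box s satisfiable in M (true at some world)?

Recall that \Box ψ holds at a world iff ψ holds at every accessible world, and \Diamond ψ holds iff ψ holds at some accessible world.
Let φ = \neg \Diamond r \to \Box \neg \Box s. Evaluate φ at each world:
  0 (successors {6}): φ is false.
  1 (successors {4, 6}): φ is true.
  2 (successors {4}): φ is true.
  3 (successors {1}): φ is false.
  4 (successors {3, 6}): φ is true.
  5 (successors {2, 3, 4, 5}): φ is true.
  6 (successors {2, 3}): φ is true.
Detail at 1 (witness):
  At 1: \neg \Diamond r is false, \Box \neg \Box s is false, so \neg \Diamond r \to \Box \neg \Box s is true.
    At 1: \Diamond r is true, so \neg \Diamond r is false.
      At 1: \Diamond r requires r at some successor in {4, 6}.
        r holds at 4, so \Diamond r is true at 1.
    At 1: \Box \neg \Box s requires \neg \Box s at every successor {4, 6}.
      \neg \Box s fails at 4, so \Box \neg \Box s is false at 1.

Yes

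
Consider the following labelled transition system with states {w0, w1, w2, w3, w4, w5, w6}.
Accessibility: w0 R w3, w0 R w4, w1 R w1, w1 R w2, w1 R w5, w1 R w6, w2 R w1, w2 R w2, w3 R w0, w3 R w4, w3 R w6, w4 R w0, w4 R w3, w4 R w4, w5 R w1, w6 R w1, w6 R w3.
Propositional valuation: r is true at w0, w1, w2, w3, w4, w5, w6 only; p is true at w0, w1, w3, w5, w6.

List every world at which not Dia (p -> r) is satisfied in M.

none

Recall that Dia ψ holds at a world iff ψ holds at some accessible world.
Let φ = not Dia (p -> r). Evaluate φ at each world:
  w0 (successors {w3, w4}): φ is false.
  w1 (successors {w1, w2, w5, w6}): φ is false.
  w2 (successors {w1, w2}): φ is false.
  w3 (successors {w0, w4, w6}): φ is false.
  w4 (successors {w0, w3, w4}): φ is false.
  w5 (successors {w1}): φ is false.
  w6 (successors {w1, w3}): φ is false.
For instance, at w6:
  At w6: Dia (p -> r) is true, so not Dia (p -> r) is false.
    At w6: Dia (p -> r) requires p -> r at some successor in {w1, w3}.
      p -> r holds at w1, so Dia (p -> r) is true at w6.
Satisfying worlds: none.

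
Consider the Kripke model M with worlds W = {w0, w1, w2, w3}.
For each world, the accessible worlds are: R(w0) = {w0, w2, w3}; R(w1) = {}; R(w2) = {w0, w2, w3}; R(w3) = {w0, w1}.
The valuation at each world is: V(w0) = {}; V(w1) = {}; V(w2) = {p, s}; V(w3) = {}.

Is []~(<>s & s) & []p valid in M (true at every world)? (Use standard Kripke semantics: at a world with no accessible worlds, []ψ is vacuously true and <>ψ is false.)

Let φ = []~(<>s & s) & []p. Evaluate φ at each world:
  w0 (successors {w0, w2, w3}): φ is false.
  w1 (successors ∅): φ is true.
  w2 (successors {w0, w2, w3}): φ is false.
  w3 (successors {w0, w1}): φ is false.
Detail at w0 (counterexample):
  At w0: []~(<>s & s) is false, []p is false, so []~(<>s & s) & []p is false.
    At w0: []~(<>s & s) requires ~(<>s & s) at every successor {w0, w2, w3}.
      ~(<>s & s) fails at w2, so []~(<>s & s) is false at w0.
    At w0: []p requires p at every successor {w0, w2, w3}.
      p fails at w0, so []p is false at w0.

No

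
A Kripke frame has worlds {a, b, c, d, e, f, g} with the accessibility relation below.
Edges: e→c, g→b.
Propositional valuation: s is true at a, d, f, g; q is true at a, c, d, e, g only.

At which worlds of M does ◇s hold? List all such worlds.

none

Recall that ◇ψ holds at a world iff ψ holds at some accessible world.
Let φ = ◇s. Evaluate φ at each world:
  a (successors ∅): φ is false.
  b (successors ∅): φ is false.
  c (successors ∅): φ is false.
  d (successors ∅): φ is false.
  e (successors {c}): φ is false.
  f (successors ∅): φ is false.
  g (successors {b}): φ is false.
For instance, at e:
  At e: ◇s requires s at some successor in {c}.
    At c: s is false.
  So ◇s is false at e.
Satisfying worlds: none.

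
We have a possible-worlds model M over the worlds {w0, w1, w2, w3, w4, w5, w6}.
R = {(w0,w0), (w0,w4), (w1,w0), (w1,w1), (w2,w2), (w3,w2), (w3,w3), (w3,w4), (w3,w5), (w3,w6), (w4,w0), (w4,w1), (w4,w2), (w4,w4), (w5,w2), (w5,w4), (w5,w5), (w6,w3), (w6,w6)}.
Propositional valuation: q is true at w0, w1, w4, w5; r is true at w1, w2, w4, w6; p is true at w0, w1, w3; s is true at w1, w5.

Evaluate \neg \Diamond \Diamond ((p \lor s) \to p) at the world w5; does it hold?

Recall that \Diamond ψ holds at a world iff ψ holds at some accessible world.
At w5: \Diamond \Diamond ((p \lor s) \to p) is true, so \neg \Diamond \Diamond ((p \lor s) \to p) is false.
  At w5: \Diamond \Diamond ((p \lor s) \to p) requires \Diamond ((p \lor s) \to p) at some successor in {w2, w4, w5}.
    \Diamond ((p \lor s) \to p) holds at w2, so \Diamond \Diamond ((p \lor s) \to p) is true at w5.
      At w2: \Diamond ((p \lor s) \to p) requires (p \lor s) \to p at some successor in {w2}.
        (p \lor s) \to p holds at w2, so \Diamond ((p \lor s) \to p) is true at w2.

No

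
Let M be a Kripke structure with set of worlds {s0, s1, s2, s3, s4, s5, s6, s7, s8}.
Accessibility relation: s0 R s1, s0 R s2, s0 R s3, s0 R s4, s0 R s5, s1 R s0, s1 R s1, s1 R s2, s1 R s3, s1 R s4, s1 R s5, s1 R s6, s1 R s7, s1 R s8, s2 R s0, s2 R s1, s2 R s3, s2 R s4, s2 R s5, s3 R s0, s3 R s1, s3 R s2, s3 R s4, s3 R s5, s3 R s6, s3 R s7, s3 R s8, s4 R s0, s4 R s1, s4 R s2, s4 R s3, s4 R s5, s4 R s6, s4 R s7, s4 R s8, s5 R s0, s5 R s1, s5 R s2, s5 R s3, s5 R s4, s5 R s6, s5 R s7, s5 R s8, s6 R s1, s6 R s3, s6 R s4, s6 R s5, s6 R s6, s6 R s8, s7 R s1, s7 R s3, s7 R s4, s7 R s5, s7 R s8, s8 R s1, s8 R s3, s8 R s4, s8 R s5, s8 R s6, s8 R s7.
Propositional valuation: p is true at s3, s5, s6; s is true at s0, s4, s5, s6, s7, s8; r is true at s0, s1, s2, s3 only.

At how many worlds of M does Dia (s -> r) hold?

9

Let φ = Dia (s -> r). Evaluate φ at each world:
  s0 (successors {s1, s2, s3, s4, s5}): φ is true.
  s1 (successors {s0, s1, s2, s3, s4, s5, s6, s7, s8}): φ is true.
  s2 (successors {s0, s1, s3, s4, s5}): φ is true.
  s3 (successors {s0, s1, s2, s4, s5, s6, s7, s8}): φ is true.
  s4 (successors {s0, s1, s2, s3, s5, s6, s7, s8}): φ is true.
  s5 (successors {s0, s1, s2, s3, s4, s6, s7, s8}): φ is true.
  s6 (successors {s1, s3, s4, s5, s6, s8}): φ is true.
  s7 (successors {s1, s3, s4, s5, s8}): φ is true.
  s8 (successors {s1, s3, s4, s5, s6, s7}): φ is true.
For instance, at s7:
  At s7: Dia (s -> r) requires s -> r at some successor in {s1, s3, s4, s5, s8}.
    s -> r holds at s1, so Dia (s -> r) is true at s7.
Satisfying worlds: {s0, s1, s2, s3, s4, s5, s6, s7, s8}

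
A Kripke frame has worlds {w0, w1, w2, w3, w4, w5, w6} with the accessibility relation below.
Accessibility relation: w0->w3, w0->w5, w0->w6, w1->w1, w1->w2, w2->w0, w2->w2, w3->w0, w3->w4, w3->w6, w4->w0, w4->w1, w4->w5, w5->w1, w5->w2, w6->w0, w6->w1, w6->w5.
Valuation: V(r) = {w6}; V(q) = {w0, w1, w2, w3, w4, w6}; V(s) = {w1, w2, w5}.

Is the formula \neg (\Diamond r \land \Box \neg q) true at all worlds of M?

Yes

Recall that \Box ψ holds at a world iff ψ holds at every accessible world, and \Diamond ψ holds iff ψ holds at some accessible world.
Let φ = \neg (\Diamond r \land \Box \neg q). Evaluate φ at each world:
  w0 (successors {w3, w5, w6}): φ is true.
  w1 (successors {w1, w2}): φ is true.
  w2 (successors {w0, w2}): φ is true.
  w3 (successors {w0, w4, w6}): φ is true.
  w4 (successors {w0, w1, w5}): φ is true.
  w5 (successors {w1, w2}): φ is true.
  w6 (successors {w0, w1, w5}): φ is true.
For instance, at w3:
  At w3: \Diamond r \land \Box \neg q is false, so \neg (\Diamond r \land \Box \neg q) is true.
    At w3: \Diamond r is true, \Box \neg q is false, so \Diamond r \land \Box \neg q is false.
      At w3: \Diamond r requires r at some successor in {w0, w4, w6}.
        r holds at w6, so \Diamond r is true at w3.
      At w3: \Box \neg q requires \neg q at every successor {w0, w4, w6}.
        \neg q fails at w0, so \Box \neg q is false at w3.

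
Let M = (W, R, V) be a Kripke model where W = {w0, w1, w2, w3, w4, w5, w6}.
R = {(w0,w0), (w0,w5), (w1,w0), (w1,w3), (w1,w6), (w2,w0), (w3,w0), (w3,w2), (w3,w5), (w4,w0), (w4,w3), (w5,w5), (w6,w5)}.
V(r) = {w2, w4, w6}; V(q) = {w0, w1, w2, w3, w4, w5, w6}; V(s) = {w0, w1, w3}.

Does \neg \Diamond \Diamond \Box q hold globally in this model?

No

Let φ = \neg \Diamond \Diamond \Box q. Evaluate φ at each world:
  w0 (successors {w0, w5}): φ is false.
  w1 (successors {w0, w3, w6}): φ is false.
  w2 (successors {w0}): φ is false.
  w3 (successors {w0, w2, w5}): φ is false.
  w4 (successors {w0, w3}): φ is false.
  w5 (successors {w5}): φ is false.
  w6 (successors {w5}): φ is false.
Detail at w0 (counterexample):
  At w0: \Diamond \Diamond \Box q is true, so \neg \Diamond \Diamond \Box q is false.
    At w0: \Diamond \Diamond \Box q requires \Diamond \Box q at some successor in {w0, w5}.
      \Diamond \Box q holds at w0, so \Diamond \Diamond \Box q is true at w0.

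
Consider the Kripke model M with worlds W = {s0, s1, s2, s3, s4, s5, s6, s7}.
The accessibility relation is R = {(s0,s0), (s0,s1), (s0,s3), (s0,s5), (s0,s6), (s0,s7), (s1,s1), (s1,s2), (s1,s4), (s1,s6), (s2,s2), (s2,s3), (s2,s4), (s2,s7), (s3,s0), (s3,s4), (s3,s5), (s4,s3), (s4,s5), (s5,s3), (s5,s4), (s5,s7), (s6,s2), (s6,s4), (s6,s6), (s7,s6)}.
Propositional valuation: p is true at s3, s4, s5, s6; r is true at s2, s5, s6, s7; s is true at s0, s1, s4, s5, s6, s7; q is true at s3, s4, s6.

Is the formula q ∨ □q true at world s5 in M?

No

At s5: q is false, □q is false, so q ∨ □q is false.
  At s5: □q requires q at every successor {s3, s4, s7}.
    q fails at s7, so □q is false at s5.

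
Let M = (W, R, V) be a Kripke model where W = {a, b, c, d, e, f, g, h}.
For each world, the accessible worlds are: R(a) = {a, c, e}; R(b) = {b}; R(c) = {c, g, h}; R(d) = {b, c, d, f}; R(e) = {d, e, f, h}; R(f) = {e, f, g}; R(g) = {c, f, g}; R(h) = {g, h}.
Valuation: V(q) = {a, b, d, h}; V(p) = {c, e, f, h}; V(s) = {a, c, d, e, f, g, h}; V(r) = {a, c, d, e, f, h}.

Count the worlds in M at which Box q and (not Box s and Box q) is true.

1

Let φ = Box q and (not Box s and Box q). Evaluate φ at each world:
  a (successors {a, c, e}): φ is false.
  b (successors {b}): φ is true.
  c (successors {c, g, h}): φ is false.
  d (successors {b, c, d, f}): φ is false.
  e (successors {d, e, f, h}): φ is false.
  f (successors {e, f, g}): φ is false.
  g (successors {c, f, g}): φ is false.
  h (successors {g, h}): φ is false.
For instance, at g:
  At g: Box q is false, not Box s and Box q is false, so Box q and (not Box s and Box q) is false.
    At g: Box q requires q at every successor {c, f, g}.
      q fails at c, so Box q is false at g.
    At g: not Box s is false, Box q is false, so not Box s and Box q is false.
      At g: Box s is true, so not Box s is false.
      At g: Box q requires q at every successor {c, f, g}.
        q fails at c, so Box q is false at g.
Satisfying worlds: {b}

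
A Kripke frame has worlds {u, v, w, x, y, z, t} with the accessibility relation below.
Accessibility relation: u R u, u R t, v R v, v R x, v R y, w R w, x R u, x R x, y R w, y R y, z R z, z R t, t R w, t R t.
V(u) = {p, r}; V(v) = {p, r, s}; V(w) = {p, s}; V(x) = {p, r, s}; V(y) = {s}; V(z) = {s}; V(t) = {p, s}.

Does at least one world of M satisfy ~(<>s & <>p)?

Let φ = ~(<>s & <>p). Evaluate φ at each world:
  u (successors {u, t}): φ is false.
  v (successors {v, x, y}): φ is false.
  w (successors {w}): φ is false.
  x (successors {u, x}): φ is false.
  y (successors {w, y}): φ is false.
  z (successors {z, t}): φ is false.
  t (successors {w, t}): φ is false.
For instance, at z:
  At z: <>s & <>p is true, so ~(<>s & <>p) is false.
    At z: <>s is true, <>p is true, so <>s & <>p is true.
      At z: <>s requires s at some successor in {z, t}.
        s holds at z, so <>s is true at z.
      At z: <>p requires p at some successor in {z, t}.
        p holds at t, so <>p is true at z.

No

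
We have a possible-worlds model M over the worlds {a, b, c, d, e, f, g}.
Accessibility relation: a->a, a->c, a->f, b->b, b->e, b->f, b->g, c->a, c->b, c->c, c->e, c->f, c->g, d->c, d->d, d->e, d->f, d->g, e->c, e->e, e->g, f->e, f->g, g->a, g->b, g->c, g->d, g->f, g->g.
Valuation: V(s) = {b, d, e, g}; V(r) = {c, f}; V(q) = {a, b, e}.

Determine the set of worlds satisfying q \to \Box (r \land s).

Let φ = q \to \Box (r \land s). Evaluate φ at each world:
  a (successors {a, c, f}): φ is false.
  b (successors {b, e, f, g}): φ is false.
  c (successors {a, b, c, e, f, g}): φ is true.
  d (successors {c, d, e, f, g}): φ is true.
  e (successors {c, e, g}): φ is false.
  f (successors {e, g}): φ is true.
  g (successors {a, b, c, d, f, g}): φ is true.
For instance, at f:
  At f: q is false, \Box (r \land s) is false, so q \to \Box (r \land s) is true.
    At f: \Box (r \land s) requires r \land s at every successor {e, g}.
      r \land s fails at e, so \Box (r \land s) is false at f.
Satisfying worlds: {c, d, f, g}

c, d, f, g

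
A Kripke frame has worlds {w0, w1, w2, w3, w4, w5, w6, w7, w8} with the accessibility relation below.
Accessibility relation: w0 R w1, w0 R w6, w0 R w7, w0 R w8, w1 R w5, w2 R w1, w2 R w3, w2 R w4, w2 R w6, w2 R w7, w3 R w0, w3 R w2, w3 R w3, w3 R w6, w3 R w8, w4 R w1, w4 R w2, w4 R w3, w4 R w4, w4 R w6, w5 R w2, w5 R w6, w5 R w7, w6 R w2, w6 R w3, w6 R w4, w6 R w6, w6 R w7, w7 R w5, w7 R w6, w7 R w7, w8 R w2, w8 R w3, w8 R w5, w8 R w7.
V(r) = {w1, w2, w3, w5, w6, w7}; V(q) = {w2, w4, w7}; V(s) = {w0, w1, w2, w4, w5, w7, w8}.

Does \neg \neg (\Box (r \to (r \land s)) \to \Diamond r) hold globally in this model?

Yes

Let φ = \neg \neg (\Box (r \to (r \land s)) \to \Diamond r). Evaluate φ at each world:
  w0 (successors {w1, w6, w7, w8}): φ is true.
  w1 (successors {w5}): φ is true.
  w2 (successors {w1, w3, w4, w6, w7}): φ is true.
  w3 (successors {w0, w2, w3, w6, w8}): φ is true.
  w4 (successors {w1, w2, w3, w4, w6}): φ is true.
  w5 (successors {w2, w6, w7}): φ is true.
  w6 (successors {w2, w3, w4, w6, w7}): φ is true.
  w7 (successors {w5, w6, w7}): φ is true.
  w8 (successors {w2, w3, w5, w7}): φ is true.
For instance, at w3:
  At w3: \neg (\Box (r \to (r \land s)) \to \Diamond r) is false, so \neg \neg (\Box (r \to (r \land s)) \to \Diamond r) is true.
    At w3: \Box (r \to (r \land s)) \to \Diamond r is true, so \neg (\Box (r \to (r \land s)) \to \Diamond r) is false.
      At w3: \Box (r \to (r \land s)) is false, \Diamond r is true, so \Box (r \to (r \land s)) \to \Diamond r is true.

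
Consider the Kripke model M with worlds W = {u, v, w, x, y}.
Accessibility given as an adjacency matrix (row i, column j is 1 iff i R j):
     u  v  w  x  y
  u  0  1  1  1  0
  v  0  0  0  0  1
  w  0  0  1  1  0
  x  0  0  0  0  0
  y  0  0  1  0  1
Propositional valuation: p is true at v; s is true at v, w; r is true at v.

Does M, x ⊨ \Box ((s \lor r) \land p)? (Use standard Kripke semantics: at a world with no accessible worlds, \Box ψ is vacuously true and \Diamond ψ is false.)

Yes

At x: no accessible worlds, so \Box ((s \lor r) \land p) holds vacuously.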